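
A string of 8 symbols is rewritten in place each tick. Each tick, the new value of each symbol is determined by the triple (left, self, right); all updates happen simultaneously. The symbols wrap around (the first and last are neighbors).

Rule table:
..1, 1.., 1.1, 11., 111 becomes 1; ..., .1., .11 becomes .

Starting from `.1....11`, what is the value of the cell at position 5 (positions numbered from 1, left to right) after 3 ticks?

tick 1: 1.1..1.1
tick 2: 11.11.1.
tick 3: .11.11.1
position 5 holds 1

1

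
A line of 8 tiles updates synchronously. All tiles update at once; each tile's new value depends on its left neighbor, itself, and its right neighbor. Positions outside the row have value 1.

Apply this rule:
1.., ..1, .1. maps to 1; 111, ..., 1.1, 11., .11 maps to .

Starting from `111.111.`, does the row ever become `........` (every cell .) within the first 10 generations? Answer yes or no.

generation 1: ........
all cells are . at generation 1

yes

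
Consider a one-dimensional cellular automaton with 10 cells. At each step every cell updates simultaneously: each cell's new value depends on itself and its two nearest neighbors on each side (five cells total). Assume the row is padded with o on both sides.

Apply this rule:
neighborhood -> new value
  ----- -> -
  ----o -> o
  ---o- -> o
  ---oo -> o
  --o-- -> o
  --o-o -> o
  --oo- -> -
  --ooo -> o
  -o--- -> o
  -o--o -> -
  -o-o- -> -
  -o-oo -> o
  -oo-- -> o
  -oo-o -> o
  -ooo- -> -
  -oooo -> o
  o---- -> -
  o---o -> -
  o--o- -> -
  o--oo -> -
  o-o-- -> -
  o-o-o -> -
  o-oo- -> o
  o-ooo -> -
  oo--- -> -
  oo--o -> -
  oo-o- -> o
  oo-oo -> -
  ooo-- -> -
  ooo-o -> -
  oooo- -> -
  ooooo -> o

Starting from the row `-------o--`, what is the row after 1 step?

-----ooo--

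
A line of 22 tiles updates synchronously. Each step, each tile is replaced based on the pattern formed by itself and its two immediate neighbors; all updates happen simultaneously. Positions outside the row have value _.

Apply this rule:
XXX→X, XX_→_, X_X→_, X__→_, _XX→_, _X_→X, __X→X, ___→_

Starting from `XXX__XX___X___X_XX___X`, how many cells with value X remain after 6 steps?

_X__X____XX__XX_____XX
XX_XX___X___X______X__
_______XX__XX_____XX__
______X___X______X____
_____XX__XX_____XX____
____X___X______X______
count of X: 3

3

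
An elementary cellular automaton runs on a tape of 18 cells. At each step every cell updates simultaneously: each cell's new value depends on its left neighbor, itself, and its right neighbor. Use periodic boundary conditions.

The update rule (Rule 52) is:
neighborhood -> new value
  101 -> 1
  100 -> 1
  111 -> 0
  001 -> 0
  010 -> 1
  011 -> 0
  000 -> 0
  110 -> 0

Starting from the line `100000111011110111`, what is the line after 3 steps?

010000000100001000
011000000110001100
000100000001000010

000100000001000010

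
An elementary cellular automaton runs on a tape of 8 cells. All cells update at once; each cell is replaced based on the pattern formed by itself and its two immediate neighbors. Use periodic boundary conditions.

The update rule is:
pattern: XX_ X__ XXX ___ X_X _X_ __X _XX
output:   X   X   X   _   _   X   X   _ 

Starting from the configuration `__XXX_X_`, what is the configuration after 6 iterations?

XX__XXXX

_X_XX_XX
_X__X__X
_XXXXXXX
__XXXXXX
XX_XXXXX
XX__XXXX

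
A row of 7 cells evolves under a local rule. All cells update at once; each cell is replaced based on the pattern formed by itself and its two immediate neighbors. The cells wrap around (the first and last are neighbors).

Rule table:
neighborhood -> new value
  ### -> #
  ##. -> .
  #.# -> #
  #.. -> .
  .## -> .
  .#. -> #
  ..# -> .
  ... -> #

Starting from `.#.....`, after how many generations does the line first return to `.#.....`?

7

generation 1: .#.####
generation 2: ###.##.
generation 3: .#.#..#
generation 4: ####..#
generation 5: ###....
generation 6: .#..##.
generation 7: .#.....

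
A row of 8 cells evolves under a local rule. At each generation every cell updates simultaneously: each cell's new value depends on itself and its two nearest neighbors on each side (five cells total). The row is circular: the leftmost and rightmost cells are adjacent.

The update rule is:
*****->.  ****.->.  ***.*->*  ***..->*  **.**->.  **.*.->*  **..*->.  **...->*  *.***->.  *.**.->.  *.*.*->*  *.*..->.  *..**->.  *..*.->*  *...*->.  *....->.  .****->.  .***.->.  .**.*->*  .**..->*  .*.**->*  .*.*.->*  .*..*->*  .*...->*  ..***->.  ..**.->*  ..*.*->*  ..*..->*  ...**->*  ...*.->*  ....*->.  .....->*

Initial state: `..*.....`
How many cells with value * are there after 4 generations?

generation 1: .***.***
generation 2: ...*...*
generation 3: *.***.**
generation 4: *...*...
count of *: 2

2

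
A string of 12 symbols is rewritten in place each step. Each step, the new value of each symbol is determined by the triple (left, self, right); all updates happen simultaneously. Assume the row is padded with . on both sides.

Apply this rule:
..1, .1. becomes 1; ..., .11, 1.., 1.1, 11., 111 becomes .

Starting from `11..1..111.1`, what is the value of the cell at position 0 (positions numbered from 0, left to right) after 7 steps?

1

...11.1....1
..1...1...11
.11..11..1..
1...1...11..
1..11..1....
1.1...11....
1.1..1......
position 0 holds 1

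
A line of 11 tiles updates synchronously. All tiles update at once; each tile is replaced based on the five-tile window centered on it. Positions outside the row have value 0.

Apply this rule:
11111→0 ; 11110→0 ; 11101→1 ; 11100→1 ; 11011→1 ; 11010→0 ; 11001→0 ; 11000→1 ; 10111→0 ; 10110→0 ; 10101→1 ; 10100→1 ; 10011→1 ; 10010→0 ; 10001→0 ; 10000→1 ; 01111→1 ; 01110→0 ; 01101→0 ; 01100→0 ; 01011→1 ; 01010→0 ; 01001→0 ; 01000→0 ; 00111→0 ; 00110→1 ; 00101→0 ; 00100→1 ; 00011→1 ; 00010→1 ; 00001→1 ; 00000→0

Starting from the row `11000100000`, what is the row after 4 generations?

00101010010

generation 1: 10101101000
generation 2: 00110001010
generation 3: 11101010010
generation 4: 00101010010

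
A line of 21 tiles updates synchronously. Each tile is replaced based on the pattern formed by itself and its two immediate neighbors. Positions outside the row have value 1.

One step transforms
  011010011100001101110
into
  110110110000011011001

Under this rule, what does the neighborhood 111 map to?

At position 8 the neighborhood is 111; the next row has 0 there.

0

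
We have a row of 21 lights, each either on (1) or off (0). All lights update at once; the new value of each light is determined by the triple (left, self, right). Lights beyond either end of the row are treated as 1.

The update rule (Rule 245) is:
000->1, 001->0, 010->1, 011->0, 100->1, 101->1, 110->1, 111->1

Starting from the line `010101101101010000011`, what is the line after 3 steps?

111111101101111111110

step 1: 111110110111111111001
step 2: 111111011011111111100
step 3: 111111101101111111110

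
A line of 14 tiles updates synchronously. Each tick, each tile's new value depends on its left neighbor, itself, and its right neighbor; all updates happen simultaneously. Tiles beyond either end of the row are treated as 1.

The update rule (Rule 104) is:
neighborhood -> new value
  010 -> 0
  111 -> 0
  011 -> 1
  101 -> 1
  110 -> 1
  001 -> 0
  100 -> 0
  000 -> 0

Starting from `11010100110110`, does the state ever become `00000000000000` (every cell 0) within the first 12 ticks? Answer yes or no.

yes

01101000111111
11110000100000
00010000000000
00000000000000
all cells are 0 at tick 4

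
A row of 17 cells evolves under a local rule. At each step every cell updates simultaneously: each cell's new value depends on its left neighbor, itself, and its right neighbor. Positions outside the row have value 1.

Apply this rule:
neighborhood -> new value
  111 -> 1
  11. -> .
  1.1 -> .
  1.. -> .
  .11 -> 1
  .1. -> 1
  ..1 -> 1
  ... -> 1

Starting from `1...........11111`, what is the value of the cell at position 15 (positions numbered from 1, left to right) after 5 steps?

..111111111111111
.1111111111111111
.1111111111111111  (fixed point — unchanged through step 5)
position 15 holds 1

1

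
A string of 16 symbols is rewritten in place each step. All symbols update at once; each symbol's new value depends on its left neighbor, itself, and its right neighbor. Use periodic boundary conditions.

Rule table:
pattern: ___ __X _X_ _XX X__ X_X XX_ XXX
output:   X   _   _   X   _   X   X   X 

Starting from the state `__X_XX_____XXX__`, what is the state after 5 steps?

X__XXXXXXXXXXXXX

X__XXX_XXX_XXX_X
X__XXXXXXXXXXXXX
X__XXXXXXXXXXXXX  (fixed point — unchanged through step 5)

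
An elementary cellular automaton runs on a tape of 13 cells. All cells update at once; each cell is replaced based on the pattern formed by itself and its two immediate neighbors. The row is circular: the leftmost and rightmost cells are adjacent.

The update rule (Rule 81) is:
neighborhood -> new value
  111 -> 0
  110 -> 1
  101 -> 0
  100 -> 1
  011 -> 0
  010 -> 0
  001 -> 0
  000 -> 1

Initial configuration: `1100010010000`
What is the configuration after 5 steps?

0011001100111

0111001001110
0001100100011
1100110011001
0110011001100
0011001100111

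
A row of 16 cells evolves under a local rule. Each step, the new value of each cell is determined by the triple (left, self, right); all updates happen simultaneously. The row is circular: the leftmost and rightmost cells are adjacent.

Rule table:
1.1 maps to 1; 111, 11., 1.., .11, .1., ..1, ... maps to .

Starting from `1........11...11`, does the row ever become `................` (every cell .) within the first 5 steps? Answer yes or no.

step 1: ................
all cells are . at step 1

yes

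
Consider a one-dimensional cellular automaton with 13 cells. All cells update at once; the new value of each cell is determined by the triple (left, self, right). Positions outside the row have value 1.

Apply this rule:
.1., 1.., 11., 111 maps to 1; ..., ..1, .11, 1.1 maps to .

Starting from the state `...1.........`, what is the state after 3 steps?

1..11........
11..11.......
111..11......

111..11......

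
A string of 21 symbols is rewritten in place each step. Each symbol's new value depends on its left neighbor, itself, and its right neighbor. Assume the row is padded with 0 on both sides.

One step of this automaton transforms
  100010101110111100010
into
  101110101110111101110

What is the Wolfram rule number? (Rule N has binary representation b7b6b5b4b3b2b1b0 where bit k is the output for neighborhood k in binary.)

207

position 9: 111 → 1  (bit 7 = 1)
position 10: 110 → 1  (bit 6 = 1)
position 5: 101 → 0  (bit 5 = 0)
position 1: 100 → 0  (bit 4 = 0)
position 8: 011 → 1  (bit 3 = 1)
position 0: 010 → 1  (bit 2 = 1)
position 3: 001 → 1  (bit 1 = 1)
position 2: 000 → 1  (bit 0 = 1)
bits b7..b0 = 11001111 = 207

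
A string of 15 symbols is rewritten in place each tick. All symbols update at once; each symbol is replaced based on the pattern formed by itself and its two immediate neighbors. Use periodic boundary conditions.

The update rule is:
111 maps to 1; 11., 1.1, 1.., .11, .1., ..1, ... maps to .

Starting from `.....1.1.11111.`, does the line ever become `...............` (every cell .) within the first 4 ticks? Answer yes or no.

..........111..
...........1...
...............
all cells are . at tick 3

yes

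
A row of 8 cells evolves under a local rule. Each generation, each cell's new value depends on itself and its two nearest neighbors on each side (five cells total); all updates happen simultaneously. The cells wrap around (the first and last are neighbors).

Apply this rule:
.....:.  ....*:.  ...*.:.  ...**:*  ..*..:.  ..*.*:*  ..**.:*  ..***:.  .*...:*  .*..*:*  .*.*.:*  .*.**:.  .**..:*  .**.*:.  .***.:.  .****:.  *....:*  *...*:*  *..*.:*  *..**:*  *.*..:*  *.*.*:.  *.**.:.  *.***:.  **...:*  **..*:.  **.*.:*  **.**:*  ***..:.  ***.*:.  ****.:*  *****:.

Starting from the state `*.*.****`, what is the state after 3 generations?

..*.***.

.*.....*
****...*
..*.***.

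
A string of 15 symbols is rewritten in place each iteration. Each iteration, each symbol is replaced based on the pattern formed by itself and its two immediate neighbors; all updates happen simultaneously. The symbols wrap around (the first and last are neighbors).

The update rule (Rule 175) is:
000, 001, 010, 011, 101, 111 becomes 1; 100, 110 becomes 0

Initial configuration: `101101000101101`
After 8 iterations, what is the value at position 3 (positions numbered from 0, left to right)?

011011011111011
110110111110110
101101111101101
011011111011011
110111110110110
101111101101101
011111011011011
111110110110110
position 3 holds 1

1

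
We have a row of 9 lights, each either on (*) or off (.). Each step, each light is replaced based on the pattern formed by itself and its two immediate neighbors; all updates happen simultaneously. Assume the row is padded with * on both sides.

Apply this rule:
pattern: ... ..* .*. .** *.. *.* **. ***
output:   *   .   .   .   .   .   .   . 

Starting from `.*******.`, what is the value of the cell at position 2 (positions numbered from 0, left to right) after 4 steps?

step 1: .........
step 2: .*******.  (repeats step 0; period 2)
step 4: .*******.
position 2 holds *

*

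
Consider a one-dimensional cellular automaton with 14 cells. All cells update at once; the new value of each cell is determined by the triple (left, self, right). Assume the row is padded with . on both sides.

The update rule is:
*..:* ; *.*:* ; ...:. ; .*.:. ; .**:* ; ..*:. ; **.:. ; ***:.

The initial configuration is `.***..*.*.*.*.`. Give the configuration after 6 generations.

.*..*..*.*.*.*
..*..*..*.*.*.
...*..*..*.*.*
....*..*..*.*.
.....*..*..*.*
......*..*..*.

......*..*..*.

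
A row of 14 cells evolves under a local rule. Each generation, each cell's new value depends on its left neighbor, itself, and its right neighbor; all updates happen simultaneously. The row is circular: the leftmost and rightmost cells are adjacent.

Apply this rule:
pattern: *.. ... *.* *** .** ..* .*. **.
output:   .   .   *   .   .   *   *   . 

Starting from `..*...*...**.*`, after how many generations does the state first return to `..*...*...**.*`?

14

generation 1: .**..**..*..**
generation 2: *...*...**.*..
generation 3: *..**..*..**.*
generation 4: ..*...**.*..*.
generation 5: .**..*..**.**.
generation 6: *...**.*..*...
generation 7: *..*..**.**..*
generation 8: ..**.*..*...*.
generation 9: .*..**.**..**.
generation 10: **.*..*...*...
generation 11: ..**.**..**..*
generation 12: .*..*...*...**
generation 13: **.**..**..*..
generation 14: ..*...*...**.*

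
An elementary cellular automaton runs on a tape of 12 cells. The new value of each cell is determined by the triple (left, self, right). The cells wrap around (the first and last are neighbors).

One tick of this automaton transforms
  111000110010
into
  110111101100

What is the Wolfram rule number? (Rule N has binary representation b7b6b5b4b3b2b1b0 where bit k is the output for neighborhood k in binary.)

position 1: 111 → 1  (bit 7 = 1)
position 2: 110 → 0  (bit 6 = 0)
position 11: 101 → 0  (bit 5 = 0)
position 3: 100 → 1  (bit 4 = 1)
position 0: 011 → 1  (bit 3 = 1)
position 10: 010 → 0  (bit 2 = 0)
position 5: 001 → 1  (bit 1 = 1)
position 4: 000 → 1  (bit 0 = 1)
bits b7..b0 = 10011011 = 155

155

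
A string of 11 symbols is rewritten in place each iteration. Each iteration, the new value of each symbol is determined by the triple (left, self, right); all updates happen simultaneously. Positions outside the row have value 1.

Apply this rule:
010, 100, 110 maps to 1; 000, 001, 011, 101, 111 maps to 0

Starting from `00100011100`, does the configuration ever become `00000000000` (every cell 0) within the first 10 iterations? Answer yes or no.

no

10110000110
10011000010
11001100010
01100110010
00110011010
10011001010
11001101010
01100101010
00110101010
10010101010
iteration 10 is 10010101010, still not uniform 0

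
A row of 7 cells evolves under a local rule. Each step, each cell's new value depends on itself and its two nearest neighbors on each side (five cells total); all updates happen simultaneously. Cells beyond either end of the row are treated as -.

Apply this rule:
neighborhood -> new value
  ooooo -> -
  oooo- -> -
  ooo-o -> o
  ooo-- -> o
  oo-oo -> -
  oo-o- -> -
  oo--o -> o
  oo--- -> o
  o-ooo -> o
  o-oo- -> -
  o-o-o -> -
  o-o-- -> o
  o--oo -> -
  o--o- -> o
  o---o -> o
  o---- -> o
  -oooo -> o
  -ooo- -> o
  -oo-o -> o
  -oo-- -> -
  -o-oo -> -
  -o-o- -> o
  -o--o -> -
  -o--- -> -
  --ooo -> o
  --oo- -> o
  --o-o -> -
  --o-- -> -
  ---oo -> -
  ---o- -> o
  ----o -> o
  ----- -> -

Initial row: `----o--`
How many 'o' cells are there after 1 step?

3

--oo--o
count of o: 3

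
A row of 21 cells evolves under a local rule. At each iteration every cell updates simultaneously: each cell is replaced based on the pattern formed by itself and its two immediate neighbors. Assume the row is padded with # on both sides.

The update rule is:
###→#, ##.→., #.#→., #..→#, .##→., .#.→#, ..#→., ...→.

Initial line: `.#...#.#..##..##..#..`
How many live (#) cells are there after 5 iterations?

.##..#.##...#...#.##.
...#.#...#..##..#....
#..#.##..##...#.##...
.#.#...#...#..#...#..
.#.##..##..##.##..##.
count of #: 11

11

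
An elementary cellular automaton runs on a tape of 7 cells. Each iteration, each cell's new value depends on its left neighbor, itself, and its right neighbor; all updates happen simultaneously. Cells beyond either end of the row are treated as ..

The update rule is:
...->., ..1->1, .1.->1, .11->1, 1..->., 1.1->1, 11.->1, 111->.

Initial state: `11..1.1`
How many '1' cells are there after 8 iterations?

5

11.1111
1111..1
1..1.11
1.11111
111...1
1.1..11
111.111
1.111.1
count of 1: 5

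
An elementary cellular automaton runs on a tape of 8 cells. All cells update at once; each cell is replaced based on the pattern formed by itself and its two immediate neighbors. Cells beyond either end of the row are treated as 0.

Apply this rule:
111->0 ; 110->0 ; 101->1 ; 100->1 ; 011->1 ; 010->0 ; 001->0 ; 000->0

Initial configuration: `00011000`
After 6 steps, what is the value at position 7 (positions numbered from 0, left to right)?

00010100
00001010
00000101
00000010
00000001
00000000
position 7 holds 0

0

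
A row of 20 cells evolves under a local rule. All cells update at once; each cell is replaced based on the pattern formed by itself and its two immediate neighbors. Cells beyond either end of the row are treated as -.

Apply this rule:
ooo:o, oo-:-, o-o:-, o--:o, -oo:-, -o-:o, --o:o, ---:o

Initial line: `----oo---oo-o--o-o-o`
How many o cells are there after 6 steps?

16

oooo--ooo---oooo-o-o
-oo-oo-o-ooo-oo--o-o
o------o--o----ooo-o
ooooooooooooooo-o--o
-ooooooooooooo--oooo
o-ooooooooooo-oo-oo-
count of o: 16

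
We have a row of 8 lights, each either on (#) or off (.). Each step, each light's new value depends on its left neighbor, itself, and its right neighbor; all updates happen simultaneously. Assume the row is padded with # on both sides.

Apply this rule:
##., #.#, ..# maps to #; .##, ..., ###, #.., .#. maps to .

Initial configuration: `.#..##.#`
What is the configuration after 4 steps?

step 1: #..#.##.
step 2: #.#.#.##
step 3: ##.#.#..
step 4: .##.#..#

.##.#..#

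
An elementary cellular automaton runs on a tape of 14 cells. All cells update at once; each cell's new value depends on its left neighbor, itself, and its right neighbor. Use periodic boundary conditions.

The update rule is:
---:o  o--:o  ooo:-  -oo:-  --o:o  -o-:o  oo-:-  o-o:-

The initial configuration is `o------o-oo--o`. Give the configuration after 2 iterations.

iteration 1: -ooooooo---oo-
iteration 2: o-------ooo--o

o-------ooo--o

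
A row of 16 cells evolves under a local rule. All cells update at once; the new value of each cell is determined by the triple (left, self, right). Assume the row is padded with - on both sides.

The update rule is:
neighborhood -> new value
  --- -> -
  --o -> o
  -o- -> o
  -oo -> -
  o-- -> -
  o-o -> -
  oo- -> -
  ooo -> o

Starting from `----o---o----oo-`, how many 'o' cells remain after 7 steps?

3

---oo--oo---o---
--o---o----oo---
-oo--oo---o-----
o---o----oo-----
o--oo---o-------
o-o----oo-------
o-o---o---------
count of o: 3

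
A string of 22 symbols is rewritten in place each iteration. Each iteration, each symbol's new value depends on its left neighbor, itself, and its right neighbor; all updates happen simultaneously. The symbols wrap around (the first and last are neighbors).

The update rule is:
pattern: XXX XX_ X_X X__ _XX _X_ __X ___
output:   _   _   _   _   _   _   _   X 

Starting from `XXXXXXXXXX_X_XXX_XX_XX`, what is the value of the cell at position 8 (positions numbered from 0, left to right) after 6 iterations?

X

iteration 1: ______________________
iteration 2: XXXXXXXXXXXXXXXXXXXXXX
iteration 3: ______________________  (repeats iteration 1; period 2)
iteration 6: XXXXXXXXXXXXXXXXXXXXXX
position 8 holds X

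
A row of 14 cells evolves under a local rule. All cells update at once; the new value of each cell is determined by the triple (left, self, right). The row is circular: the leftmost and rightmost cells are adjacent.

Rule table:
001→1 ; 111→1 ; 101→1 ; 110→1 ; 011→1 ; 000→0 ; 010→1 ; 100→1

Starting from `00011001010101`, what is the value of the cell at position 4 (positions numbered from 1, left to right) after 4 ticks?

1

tick 1: 10111111111111
tick 2: 11111111111111
tick 3: 11111111111111  (fixed point — unchanged through tick 4)
position 4 holds 1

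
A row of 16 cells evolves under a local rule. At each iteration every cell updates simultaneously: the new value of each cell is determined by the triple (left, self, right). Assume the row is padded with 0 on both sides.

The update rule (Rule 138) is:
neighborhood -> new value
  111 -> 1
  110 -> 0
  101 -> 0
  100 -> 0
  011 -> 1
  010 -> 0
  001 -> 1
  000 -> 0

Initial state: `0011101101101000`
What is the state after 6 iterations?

iteration 1: 0111001001000000
iteration 2: 1110010010000000
iteration 3: 1100100100000000
iteration 4: 1001001000000000
iteration 5: 0010010000000000
iteration 6: 0100100000000000

0100100000000000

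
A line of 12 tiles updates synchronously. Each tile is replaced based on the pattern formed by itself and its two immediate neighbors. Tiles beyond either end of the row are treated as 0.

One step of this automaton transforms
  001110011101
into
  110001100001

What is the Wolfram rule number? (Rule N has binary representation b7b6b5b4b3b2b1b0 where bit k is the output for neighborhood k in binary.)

23

position 3: 111 → 0  (bit 7 = 0)
position 4: 110 → 0  (bit 6 = 0)
position 10: 101 → 0  (bit 5 = 0)
position 5: 100 → 1  (bit 4 = 1)
position 2: 011 → 0  (bit 3 = 0)
position 11: 010 → 1  (bit 2 = 1)
position 1: 001 → 1  (bit 1 = 1)
position 0: 000 → 1  (bit 0 = 1)
bits b7..b0 = 00010111 = 23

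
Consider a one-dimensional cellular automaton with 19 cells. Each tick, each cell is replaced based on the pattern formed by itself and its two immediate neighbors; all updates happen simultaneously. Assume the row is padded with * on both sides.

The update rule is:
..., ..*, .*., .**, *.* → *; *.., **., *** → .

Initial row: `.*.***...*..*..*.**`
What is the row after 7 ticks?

**...*****..**..**.

****...***.**.****.
.....***..**.**...*
.*****...**.**..***
**.....***.**..**..
...*****..**..**..*
.***.....**..**..**
**...*****..**..**.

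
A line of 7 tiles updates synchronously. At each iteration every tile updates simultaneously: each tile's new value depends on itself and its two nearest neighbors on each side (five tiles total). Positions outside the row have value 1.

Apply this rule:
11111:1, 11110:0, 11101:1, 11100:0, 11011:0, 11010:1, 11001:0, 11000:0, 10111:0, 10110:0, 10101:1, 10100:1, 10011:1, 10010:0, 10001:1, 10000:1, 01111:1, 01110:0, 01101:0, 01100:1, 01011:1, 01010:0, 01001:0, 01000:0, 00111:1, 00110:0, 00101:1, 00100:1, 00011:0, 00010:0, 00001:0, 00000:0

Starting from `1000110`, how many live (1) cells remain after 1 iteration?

0010000
count of 1: 1

1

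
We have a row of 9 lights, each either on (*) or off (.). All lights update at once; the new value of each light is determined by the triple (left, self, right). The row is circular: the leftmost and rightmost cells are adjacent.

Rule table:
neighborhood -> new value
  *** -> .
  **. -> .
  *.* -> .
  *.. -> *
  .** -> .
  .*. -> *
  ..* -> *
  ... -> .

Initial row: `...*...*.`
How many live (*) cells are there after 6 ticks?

4

..***.***
**.......
..*.....*
****...**
....*.*..
...**.**.
count of *: 4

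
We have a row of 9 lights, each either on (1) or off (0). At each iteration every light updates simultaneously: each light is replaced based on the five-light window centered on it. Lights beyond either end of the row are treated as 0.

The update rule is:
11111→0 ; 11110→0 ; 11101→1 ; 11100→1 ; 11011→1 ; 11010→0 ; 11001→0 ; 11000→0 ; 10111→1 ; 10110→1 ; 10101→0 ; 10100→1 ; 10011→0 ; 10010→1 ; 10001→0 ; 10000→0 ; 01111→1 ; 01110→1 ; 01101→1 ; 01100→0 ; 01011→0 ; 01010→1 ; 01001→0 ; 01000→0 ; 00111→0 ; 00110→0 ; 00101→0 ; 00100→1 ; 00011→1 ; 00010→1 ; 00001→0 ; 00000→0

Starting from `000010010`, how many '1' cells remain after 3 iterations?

000110110
001011100
010011100
count of 1: 4

4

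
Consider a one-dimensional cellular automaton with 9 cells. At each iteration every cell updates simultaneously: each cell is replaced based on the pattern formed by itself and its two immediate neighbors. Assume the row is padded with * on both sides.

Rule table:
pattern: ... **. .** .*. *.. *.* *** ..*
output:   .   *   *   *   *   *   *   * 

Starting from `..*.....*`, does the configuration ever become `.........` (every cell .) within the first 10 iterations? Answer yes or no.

no

****...**
*****.***
*********
*********  (fixed point — unchanged through iteration 10)
iteration 10 is *********, still not uniform .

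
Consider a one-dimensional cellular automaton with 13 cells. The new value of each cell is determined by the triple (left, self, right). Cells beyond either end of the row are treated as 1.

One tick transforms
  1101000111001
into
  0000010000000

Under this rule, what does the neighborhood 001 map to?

0

At position 6 the neighborhood is 001; the next row has 0 there.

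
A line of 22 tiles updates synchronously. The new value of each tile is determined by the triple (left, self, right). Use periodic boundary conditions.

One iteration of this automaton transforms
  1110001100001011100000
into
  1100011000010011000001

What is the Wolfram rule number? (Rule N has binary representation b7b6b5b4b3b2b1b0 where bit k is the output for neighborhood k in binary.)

138

position 1: 111 → 1  (bit 7 = 1)
position 2: 110 → 0  (bit 6 = 0)
position 13: 101 → 0  (bit 5 = 0)
position 3: 100 → 0  (bit 4 = 0)
position 0: 011 → 1  (bit 3 = 1)
position 12: 010 → 0  (bit 2 = 0)
position 5: 001 → 1  (bit 1 = 1)
position 4: 000 → 0  (bit 0 = 0)
bits b7..b0 = 10001010 = 138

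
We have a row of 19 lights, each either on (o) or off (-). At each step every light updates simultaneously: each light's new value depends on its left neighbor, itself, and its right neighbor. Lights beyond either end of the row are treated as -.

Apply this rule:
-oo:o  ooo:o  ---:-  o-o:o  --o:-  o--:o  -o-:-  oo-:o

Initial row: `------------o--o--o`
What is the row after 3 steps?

---------------o--o

step 1: -------------o--o--
step 2: --------------o--o-
step 3: ---------------o--o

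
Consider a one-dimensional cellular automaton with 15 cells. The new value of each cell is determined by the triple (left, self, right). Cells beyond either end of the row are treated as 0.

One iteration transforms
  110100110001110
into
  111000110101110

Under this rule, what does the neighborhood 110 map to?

1

At position 1 the neighborhood is 110; the next row has 1 there.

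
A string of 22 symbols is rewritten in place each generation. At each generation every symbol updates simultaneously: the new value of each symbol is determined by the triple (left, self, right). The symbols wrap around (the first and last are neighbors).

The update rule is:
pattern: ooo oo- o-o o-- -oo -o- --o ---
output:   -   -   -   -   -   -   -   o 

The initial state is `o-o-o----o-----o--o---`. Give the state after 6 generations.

------oo---ooo------o-
ooooo----o-----oooo---
------oo---ooo------o-  (repeats generation 1; period 2)
generation 6: ooooo----o-----oooo---

ooooo----o-----oooo---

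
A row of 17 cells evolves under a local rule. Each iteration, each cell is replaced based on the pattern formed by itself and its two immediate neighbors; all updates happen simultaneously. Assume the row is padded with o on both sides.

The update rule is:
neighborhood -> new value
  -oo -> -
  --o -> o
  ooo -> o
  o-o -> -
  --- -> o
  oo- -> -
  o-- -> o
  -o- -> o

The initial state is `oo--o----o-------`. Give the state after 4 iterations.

oo---oooooooooooo

o-ooooooooooooooo
---oooooooooooooo
ooo-ooooooooooooo
oo---oooooooooooo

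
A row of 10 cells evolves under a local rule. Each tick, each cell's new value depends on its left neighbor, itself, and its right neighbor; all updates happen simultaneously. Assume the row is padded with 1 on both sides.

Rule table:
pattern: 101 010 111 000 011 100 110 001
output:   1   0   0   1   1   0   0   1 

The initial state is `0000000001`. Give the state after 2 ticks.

1100000000

0111111111
1100000000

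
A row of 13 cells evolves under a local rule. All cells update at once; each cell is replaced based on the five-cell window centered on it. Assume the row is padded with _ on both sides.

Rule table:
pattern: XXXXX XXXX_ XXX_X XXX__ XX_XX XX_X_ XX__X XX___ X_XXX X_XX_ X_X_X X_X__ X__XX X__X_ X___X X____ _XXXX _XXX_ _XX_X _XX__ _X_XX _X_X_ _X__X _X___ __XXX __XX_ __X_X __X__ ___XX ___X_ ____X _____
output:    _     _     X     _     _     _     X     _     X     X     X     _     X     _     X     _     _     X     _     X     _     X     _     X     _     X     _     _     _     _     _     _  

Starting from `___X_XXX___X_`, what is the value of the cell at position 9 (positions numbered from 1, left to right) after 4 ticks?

_____XX__X__X
_____XXX_____
______X______
_______X_____
position 9 holds _

_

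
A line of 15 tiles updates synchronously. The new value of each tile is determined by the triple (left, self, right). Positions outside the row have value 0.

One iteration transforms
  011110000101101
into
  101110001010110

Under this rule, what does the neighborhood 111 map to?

1

At position 2 the neighborhood is 111; the next row has 1 there.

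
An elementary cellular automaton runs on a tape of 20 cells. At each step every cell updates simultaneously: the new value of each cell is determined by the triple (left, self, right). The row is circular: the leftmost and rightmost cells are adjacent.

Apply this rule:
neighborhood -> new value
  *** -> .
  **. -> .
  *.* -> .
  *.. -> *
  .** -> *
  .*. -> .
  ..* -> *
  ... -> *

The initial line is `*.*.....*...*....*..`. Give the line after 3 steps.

*...*****.***.****..

...*****.***.****.**
****.....*...*....*.
*...*****.***.****..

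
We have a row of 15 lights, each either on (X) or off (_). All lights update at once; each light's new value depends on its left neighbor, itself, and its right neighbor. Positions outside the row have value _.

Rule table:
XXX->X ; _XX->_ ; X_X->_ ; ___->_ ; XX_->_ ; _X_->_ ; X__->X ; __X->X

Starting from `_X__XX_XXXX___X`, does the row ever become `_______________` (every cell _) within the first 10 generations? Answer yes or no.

no

generation 1: X_XX____XX_X_X_
generation 2: ____X__X______X
generation 3: ___X_XX_X____X_
generation 4: __X______X__X_X
generation 5: _X_X____X_XX___
generation 6: X___X__X____X__
generation 7: _X_X_XX_X__X_X_
generation 8: X________XX___X
generation 9: _X______X__X_X_
generation 10: X_X____X_XX___X
generation 10 is X_X____X_XX___X, still not uniform _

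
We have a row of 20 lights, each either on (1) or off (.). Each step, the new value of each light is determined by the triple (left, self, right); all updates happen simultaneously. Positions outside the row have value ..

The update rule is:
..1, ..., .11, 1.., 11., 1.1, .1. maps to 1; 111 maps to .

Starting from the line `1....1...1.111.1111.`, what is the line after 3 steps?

111111111111.111..11
1..........111.11111
111111111111.111...1

111111111111.111...1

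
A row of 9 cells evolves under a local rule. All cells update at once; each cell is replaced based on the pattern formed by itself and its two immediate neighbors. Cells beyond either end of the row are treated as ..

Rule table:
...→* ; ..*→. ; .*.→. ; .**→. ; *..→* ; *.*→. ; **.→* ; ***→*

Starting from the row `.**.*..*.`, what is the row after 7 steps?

..*..*..*
*..*..*..
.*..*..**
..*..*..*  (repeats step 1; period 3)
step 7: ..*..*..*

..*..*..*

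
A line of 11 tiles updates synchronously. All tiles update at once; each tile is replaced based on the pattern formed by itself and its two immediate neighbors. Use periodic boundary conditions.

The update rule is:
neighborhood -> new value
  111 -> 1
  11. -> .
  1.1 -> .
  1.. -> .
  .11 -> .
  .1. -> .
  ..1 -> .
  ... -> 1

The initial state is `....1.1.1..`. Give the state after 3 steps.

111.......1
11..11111..
.....111...

.....111...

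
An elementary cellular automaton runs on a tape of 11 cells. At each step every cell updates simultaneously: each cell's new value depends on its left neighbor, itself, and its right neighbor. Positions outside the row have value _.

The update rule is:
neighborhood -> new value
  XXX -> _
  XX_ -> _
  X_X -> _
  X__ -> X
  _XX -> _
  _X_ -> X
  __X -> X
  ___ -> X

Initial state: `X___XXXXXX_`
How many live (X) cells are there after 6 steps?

step 1: XXXX______X
step 2: ____XXXXXXX
step 3: XXXX_______
step 4: ____XXXXXXX  (repeats step 2; period 2)
step 6: ____XXXXXXX
count of X: 7

7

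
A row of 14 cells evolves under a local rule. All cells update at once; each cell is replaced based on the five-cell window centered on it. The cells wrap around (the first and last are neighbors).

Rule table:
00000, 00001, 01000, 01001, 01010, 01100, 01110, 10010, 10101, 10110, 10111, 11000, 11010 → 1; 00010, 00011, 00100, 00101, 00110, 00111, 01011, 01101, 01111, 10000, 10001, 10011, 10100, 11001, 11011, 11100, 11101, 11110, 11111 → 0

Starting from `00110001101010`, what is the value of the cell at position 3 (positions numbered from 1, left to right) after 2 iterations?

00011000011101
10001101001010
position 3 holds 0

0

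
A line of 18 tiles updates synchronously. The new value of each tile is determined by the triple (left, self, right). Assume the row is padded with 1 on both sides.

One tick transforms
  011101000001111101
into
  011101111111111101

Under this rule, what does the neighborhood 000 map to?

At position 7 the neighborhood is 000; the next row has 1 there.

1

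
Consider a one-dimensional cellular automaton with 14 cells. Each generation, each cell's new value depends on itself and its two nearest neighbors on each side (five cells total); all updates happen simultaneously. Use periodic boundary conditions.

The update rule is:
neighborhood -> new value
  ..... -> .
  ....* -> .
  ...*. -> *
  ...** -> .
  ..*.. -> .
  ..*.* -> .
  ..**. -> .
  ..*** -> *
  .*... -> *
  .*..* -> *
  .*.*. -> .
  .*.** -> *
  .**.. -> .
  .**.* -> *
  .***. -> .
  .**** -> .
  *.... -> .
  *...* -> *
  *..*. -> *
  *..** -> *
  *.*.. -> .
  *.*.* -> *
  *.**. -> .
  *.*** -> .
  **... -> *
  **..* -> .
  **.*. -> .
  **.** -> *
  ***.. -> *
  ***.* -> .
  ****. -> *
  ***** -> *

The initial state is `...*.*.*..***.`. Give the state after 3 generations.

..*..*..***.**
.*.**.***..*..
*.*.**..*.*.**

*.*.**..*.*.**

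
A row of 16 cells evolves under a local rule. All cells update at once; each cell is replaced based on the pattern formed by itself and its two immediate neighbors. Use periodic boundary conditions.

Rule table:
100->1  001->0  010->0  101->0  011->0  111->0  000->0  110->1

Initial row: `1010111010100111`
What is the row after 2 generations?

0100000100001000

1000001000010000
0100000100001000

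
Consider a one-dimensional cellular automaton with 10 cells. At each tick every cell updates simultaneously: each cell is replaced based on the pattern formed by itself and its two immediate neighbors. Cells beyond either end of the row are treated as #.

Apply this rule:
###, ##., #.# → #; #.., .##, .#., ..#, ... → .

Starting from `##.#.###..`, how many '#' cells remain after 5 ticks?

6

tick 1: ###.#.##..
tick 2: ####.#.#..
tick 3: #####.#...
tick 4: ######....
tick 5: ######....
count of #: 6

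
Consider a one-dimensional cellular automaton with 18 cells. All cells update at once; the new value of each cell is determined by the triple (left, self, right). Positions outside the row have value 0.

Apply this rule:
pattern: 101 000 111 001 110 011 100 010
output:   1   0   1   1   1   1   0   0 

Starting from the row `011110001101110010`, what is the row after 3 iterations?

111110011111110100
111110111111111000
111111111111111000

111111111111111000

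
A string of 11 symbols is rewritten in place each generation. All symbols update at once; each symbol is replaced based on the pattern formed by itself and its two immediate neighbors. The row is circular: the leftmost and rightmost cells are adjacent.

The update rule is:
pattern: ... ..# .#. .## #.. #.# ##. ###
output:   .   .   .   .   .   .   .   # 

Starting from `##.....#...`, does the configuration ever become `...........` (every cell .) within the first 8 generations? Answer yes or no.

...........
all cells are . at generation 1

yes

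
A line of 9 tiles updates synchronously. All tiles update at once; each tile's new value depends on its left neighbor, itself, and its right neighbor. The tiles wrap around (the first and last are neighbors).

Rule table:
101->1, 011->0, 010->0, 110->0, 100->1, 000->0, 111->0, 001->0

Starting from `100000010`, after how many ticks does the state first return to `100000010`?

010000001
101000000
010100000
001010000
000101000
000010100
000001010
000000101
100000010

9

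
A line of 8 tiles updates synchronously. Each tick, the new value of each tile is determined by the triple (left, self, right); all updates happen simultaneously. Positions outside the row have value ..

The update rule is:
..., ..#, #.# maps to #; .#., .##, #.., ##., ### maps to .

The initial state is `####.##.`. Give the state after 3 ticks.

.....#..

....#...
####..##
.....#..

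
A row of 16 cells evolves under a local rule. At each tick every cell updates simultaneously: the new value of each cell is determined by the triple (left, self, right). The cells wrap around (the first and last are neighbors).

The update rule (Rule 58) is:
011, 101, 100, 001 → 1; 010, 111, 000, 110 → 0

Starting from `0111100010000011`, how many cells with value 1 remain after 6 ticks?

9

tick 1: 1100010101000110
tick 2: 1010101010101101
tick 3: 0101010101011011
tick 4: 1010101010110110
tick 5: 0101010101101101
tick 6: 1010101011011010
count of 1: 9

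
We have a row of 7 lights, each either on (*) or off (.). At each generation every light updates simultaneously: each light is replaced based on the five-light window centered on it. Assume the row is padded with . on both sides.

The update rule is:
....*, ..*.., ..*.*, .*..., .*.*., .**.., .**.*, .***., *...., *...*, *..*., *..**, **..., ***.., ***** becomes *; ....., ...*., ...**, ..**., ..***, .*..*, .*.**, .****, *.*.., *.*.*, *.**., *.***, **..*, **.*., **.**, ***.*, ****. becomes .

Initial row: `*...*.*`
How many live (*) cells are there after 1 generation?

***.**.
count of *: 5

5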